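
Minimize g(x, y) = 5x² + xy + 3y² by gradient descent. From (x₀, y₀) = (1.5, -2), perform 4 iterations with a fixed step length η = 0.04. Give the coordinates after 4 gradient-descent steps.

∇g = (10x + y, x + 6y)
Step 1: at (1.5, -2), ∇g = (13, -10.5) → (1.5, -2) − 0.04·(13, -10.5) = (0.98, -1.58)
Step 2: at (0.98, -1.58), ∇g = (8.22, -8.5) → (0.98, -1.58) − 0.04·(8.22, -8.5) = (0.6512, -1.24)
Step 3: at (0.6512, -1.24), ∇g = (5.272, -6.7888) → (0.6512, -1.24) − 0.04·(5.272, -6.7888) = (0.44032, -0.968448)
Step 4: at (0.44032, -0.968448), ∇g = (3.434752, -5.370368) → (0.44032, -0.968448) − 0.04·(3.434752, -5.370368) = (0.30292992, -0.75363328)

(0.30292992, -0.75363328)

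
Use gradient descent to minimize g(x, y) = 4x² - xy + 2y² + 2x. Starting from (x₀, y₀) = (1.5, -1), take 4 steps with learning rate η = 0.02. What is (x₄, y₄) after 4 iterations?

∇g = (8x - y + 2, -x + 4y)
(x₁, y₁) = (1.5, -1) − 0.02·(15, -5.5) = (1.2, -0.89)
(x₂, y₂) = (1.2, -0.89) − 0.02·(12.49, -4.76) = (0.9502, -0.7948)
(x₃, y₃) = (0.9502, -0.7948) − 0.02·(10.3964, -4.1294) = (0.742272, -0.712212)
(x₄, y₄) = (0.742272, -0.712212) − 0.02·(8.650388, -3.59112) = (0.56926424, -0.6403896)

(0.56926424, -0.6403896)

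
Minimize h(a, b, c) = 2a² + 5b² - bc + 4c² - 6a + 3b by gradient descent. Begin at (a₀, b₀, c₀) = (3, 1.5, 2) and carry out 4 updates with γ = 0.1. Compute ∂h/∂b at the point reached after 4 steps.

0.0254

∇h = (4a - 6, 10b - c + 3, -b + 8c)
(a₁, b₁, c₁) = (3, 1.5, 2) − 0.1·(6, 16, 14.5) = (2.4, -0.1, 0.55)
(a₂, b₂, c₂) = (2.4, -0.1, 0.55) − 0.1·(3.6, 1.45, 4.5) = (2.04, -0.245, 0.1)
(a₃, b₃, c₃) = (2.04, -0.245, 0.1) − 0.1·(2.16, 0.45, 1.045) = (1.824, -0.29, -0.0045)
(a₄, b₄, c₄) = (1.824, -0.29, -0.0045) − 0.1·(1.296, 0.1045, 0.254) = (1.6944, -0.30045, -0.0299)
∂h/∂b at (1.6944, -0.30045, -0.0299) = 0.0254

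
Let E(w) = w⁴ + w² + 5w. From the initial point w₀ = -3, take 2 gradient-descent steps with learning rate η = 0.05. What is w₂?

-0.986225

E′(w) = 4w³ + 2w + 5
w₁ = -3 − 0.05·(-109) = 2.45
w₂ = 2.45 − 0.05·68.7245 = -0.986225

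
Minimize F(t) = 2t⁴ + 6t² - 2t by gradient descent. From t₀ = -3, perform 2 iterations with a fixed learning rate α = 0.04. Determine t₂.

-113.65654272

F′(t) = 8t³ + 12t - 2
t₁ = -3 − 0.04·(-254) = 7.16
t₂ = 7.16 − 0.04·3020.413568 = -113.65654272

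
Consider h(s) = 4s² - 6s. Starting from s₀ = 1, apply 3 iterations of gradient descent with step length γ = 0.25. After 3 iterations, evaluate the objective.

-2

h′(s) = 8s - 6
s₁ = 1 − 0.25·2 = 0.5
s₂ = 0.5 − 0.25·(-2) = 1
s₃ = 1 − 0.25·2 = 0.5
h(0.5) = -2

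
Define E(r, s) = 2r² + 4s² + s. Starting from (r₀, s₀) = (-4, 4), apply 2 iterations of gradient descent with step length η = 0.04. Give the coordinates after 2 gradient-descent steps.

∇E = (4r, 8s + 1)
Step 1: at (-4, 4), ∇E = (-16, 33) → (-4, 4) − 0.04·(-16, 33) = (-3.36, 2.68)
Step 2: at (-3.36, 2.68), ∇E = (-13.44, 22.44) → (-3.36, 2.68) − 0.04·(-13.44, 22.44) = (-2.8224, 1.7824)

(-2.8224, 1.7824)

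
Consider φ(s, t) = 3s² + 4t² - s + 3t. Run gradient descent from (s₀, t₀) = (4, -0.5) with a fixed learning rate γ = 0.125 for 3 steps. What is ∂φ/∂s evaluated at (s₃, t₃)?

0.359375

∇φ = (6s - 1, 8t + 3)
(s₁, t₁) = (4, -0.5) − 0.125·(23, -1) = (1.125, -0.375)
(s₂, t₂) = (1.125, -0.375) − 0.125·(5.75, 0) = (0.40625, -0.375)
(s₃, t₃) = (0.40625, -0.375) − 0.125·(1.4375, 0) = (0.2265625, -0.375)
∂φ/∂s at (0.2265625, -0.375) = 0.359375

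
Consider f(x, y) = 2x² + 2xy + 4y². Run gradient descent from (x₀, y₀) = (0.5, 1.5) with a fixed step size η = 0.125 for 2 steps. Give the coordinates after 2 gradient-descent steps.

(-0.03125, 0.03125)

∇f = (4x + 2y, 2x + 8y)
(x₁, y₁) = (0.5, 1.5) − 0.125·(5, 13) = (-0.125, -0.125)
(x₂, y₂) = (-0.125, -0.125) − 0.125·(-0.75, -1.25) = (-0.03125, 0.03125)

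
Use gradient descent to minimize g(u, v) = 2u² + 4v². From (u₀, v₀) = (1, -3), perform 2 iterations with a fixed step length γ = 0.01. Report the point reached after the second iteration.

∇g = (4u, 8v)
(u₁, v₁) = (1, -3) − 0.01·(4, -24) = (0.96, -2.76)
(u₂, v₂) = (0.96, -2.76) − 0.01·(3.84, -22.08) = (0.9216, -2.5392)

(0.9216, -2.5392)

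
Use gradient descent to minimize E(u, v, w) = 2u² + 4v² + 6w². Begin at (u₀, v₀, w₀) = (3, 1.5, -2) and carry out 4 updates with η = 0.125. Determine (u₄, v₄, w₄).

(0.1875, 0, -0.125)

∇E = (4u, 8v, 12w)
Step 1: at (3, 1.5, -2), ∇E = (12, 12, -24) → (3, 1.5, -2) − 0.125·(12, 12, -24) = (1.5, 0, 1)
Step 2: at (1.5, 0, 1), ∇E = (6, 0, 12) → (1.5, 0, 1) − 0.125·(6, 0, 12) = (0.75, 0, -0.5)
Step 3: at (0.75, 0, -0.5), ∇E = (3, 0, -6) → (0.75, 0, -0.5) − 0.125·(3, 0, -6) = (0.375, 0, 0.25)
Step 4: at (0.375, 0, 0.25), ∇E = (1.5, 0, 3) → (0.375, 0, 0.25) − 0.125·(1.5, 0, 3) = (0.1875, 0, -0.125)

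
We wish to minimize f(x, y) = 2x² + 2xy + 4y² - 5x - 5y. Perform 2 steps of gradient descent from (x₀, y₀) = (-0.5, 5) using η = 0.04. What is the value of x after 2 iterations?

∇f = (4x + 2y - 5, 2x + 8y - 5)
(x₁, y₁) = (-0.5, 5) − 0.04·(3, 34) = (-0.62, 3.64)
(x₂, y₂) = (-0.62, 3.64) − 0.04·(-0.2, 22.88) = (-0.612, 2.7248)
x = -0.612

-0.612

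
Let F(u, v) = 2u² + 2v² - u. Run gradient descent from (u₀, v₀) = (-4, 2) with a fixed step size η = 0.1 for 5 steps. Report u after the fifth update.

∇F = (4u - 1, 4v)
Step 1: at (-4, 2), ∇F = (-17, 8) → (-4, 2) − 0.1·(-17, 8) = (-2.3, 1.2)
Step 2: at (-2.3, 1.2), ∇F = (-10.2, 4.8) → (-2.3, 1.2) − 0.1·(-10.2, 4.8) = (-1.28, 0.72)
Step 3: at (-1.28, 0.72), ∇F = (-6.12, 2.88) → (-1.28, 0.72) − 0.1·(-6.12, 2.88) = (-0.668, 0.432)
Step 4: at (-0.668, 0.432), ∇F = (-3.672, 1.728) → (-0.668, 0.432) − 0.1·(-3.672, 1.728) = (-0.3008, 0.2592)
Step 5: at (-0.3008, 0.2592), ∇F = (-2.2032, 1.0368) → (-0.3008, 0.2592) − 0.1·(-2.2032, 1.0368) = (-0.08048, 0.15552)
u = -0.08048

-0.08048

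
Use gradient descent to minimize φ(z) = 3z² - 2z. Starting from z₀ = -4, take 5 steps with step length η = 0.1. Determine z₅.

φ′(z) = 6z - 2
z₁ = -4 − 0.1·(-26) = -1.4
z₂ = -1.4 − 0.1·(-10.4) = -0.36
z₃ = -0.36 − 0.1·(-4.16) = 0.056
z₄ = 0.056 − 0.1·(-1.664) = 0.2224
z₅ = 0.2224 − 0.1·(-0.6656) = 0.28896

0.28896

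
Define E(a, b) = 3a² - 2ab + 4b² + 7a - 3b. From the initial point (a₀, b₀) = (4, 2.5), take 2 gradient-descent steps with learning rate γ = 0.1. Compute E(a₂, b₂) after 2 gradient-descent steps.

1.5732

∇E = (6a - 2b + 7, -2a + 8b - 3)
Step 1: at (4, 2.5), ∇E = (26, 9) → (4, 2.5) − 0.1·(26, 9) = (1.4, 1.6)
Step 2: at (1.4, 1.6), ∇E = (12.2, 7) → (1.4, 1.6) − 0.1·(12.2, 7) = (0.18, 0.9)
E(0.18, 0.9) = 1.5732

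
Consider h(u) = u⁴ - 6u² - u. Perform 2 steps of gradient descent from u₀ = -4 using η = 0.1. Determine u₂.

h′(u) = 4u³ - 12u - 1
Step 1: h′(-4) = -209; u₁ = -4 − 0.1·(-209) = 16.9
Step 2: h′(16.9) = 19103.436; u₂ = 16.9 − 0.1·19103.436 = -1893.4436

-1893.4436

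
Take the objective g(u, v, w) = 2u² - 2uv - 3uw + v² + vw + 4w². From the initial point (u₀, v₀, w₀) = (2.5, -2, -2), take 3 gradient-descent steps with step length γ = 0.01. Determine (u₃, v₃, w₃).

∇g = (4u - 2v - 3w, -2u + 2v + w, -3u + v + 8w)
Step 1: at (2.5, -2, -2), ∇g = (20, -11, -25.5) → (2.5, -2, -2) − 0.01·(20, -11, -25.5) = (2.3, -1.89, -1.745)
Step 2: at (2.3, -1.89, -1.745), ∇g = (18.215, -10.125, -22.75) → (2.3, -1.89, -1.745) − 0.01·(18.215, -10.125, -22.75) = (2.11785, -1.78875, -1.5175)
Step 3: at (2.11785, -1.78875, -1.5175), ∇g = (16.6014, -9.3307, -20.2823) → (2.11785, -1.78875, -1.5175) − 0.01·(16.6014, -9.3307, -20.2823) = (1.951836, -1.695443, -1.314677)

(1.951836, -1.695443, -1.314677)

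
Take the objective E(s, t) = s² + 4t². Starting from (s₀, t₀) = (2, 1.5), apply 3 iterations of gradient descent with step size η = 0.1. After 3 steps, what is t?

∇E = (2s, 8t)
Step 1: at (2, 1.5), ∇E = (4, 12) → (2, 1.5) − 0.1·(4, 12) = (1.6, 0.3)
Step 2: at (1.6, 0.3), ∇E = (3.2, 2.4) → (1.6, 0.3) − 0.1·(3.2, 2.4) = (1.28, 0.06)
Step 3: at (1.28, 0.06), ∇E = (2.56, 0.48) → (1.28, 0.06) − 0.1·(2.56, 0.48) = (1.024, 0.012)
t = 0.012

0.012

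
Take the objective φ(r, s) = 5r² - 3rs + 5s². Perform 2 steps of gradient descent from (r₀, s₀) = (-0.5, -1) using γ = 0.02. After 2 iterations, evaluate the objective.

∇φ = (10r - 3s, -3r + 10s)
(r₁, s₁) = (-0.5, -1) − 0.02·(-2, -8.5) = (-0.46, -0.83)
(r₂, s₂) = (-0.46, -0.83) − 0.02·(-2.11, -6.92) = (-0.4178, -0.6916)
φ(-0.4178, -0.6916) = 2.39748556

2.39748556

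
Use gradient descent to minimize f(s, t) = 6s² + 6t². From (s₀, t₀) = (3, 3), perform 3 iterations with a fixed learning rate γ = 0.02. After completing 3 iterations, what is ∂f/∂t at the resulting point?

∇f = (12s, 12t)
Step 1: at (3, 3), ∇f = (36, 36) → (3, 3) − 0.02·(36, 36) = (2.28, 2.28)
Step 2: at (2.28, 2.28), ∇f = (27.36, 27.36) → (2.28, 2.28) − 0.02·(27.36, 27.36) = (1.7328, 1.7328)
Step 3: at (1.7328, 1.7328), ∇f = (20.7936, 20.7936) → (1.7328, 1.7328) − 0.02·(20.7936, 20.7936) = (1.316928, 1.316928)
∂f/∂t at (1.316928, 1.316928) = 15.803136

15.803136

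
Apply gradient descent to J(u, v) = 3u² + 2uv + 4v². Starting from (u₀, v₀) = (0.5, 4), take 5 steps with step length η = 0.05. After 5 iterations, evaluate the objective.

0.5678173875

∇J = (6u + 2v, 2u + 8v)
Step 1: at (0.5, 4), ∇J = (11, 33) → (0.5, 4) − 0.05·(11, 33) = (-0.05, 2.35)
Step 2: at (-0.05, 2.35), ∇J = (4.4, 18.7) → (-0.05, 2.35) − 0.05·(4.4, 18.7) = (-0.27, 1.415)
Step 3: at (-0.27, 1.415), ∇J = (1.21, 10.78) → (-0.27, 1.415) − 0.05·(1.21, 10.78) = (-0.3305, 0.876)
Step 4: at (-0.3305, 0.876), ∇J = (-0.231, 6.347) → (-0.3305, 0.876) − 0.05·(-0.231, 6.347) = (-0.31895, 0.55865)
Step 5: at (-0.31895, 0.55865), ∇J = (-0.7964, 3.8313) → (-0.31895, 0.55865) − 0.05·(-0.7964, 3.8313) = (-0.27913, 0.367085)
J(-0.27913, 0.367085) = 0.5678173875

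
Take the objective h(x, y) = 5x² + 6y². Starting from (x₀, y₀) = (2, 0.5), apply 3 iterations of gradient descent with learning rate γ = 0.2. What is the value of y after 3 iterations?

∇h = (10x, 12y)
(x₁, y₁) = (2, 0.5) − 0.2·(20, 6) = (-2, -0.7)
(x₂, y₂) = (-2, -0.7) − 0.2·(-20, -8.4) = (2, 0.98)
(x₃, y₃) = (2, 0.98) − 0.2·(20, 11.76) = (-2, -1.372)
y = -1.372

-1.372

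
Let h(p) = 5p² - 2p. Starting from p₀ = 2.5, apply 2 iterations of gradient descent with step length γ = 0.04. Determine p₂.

h′(p) = 10p - 2
p₁ = 2.5 − 0.04·23 = 1.58
p₂ = 1.58 − 0.04·13.8 = 1.028

1.028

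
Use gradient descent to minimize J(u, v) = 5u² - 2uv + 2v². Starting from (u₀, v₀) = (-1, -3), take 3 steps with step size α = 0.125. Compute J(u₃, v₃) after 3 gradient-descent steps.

0.617431640625

∇J = (10u - 2v, -2u + 4v)
(u₁, v₁) = (-1, -3) − 0.125·(-4, -10) = (-0.5, -1.75)
(u₂, v₂) = (-0.5, -1.75) − 0.125·(-1.5, -6) = (-0.3125, -1)
(u₃, v₃) = (-0.3125, -1) − 0.125·(-1.125, -3.375) = (-0.171875, -0.578125)
J(-0.171875, -0.578125) = 0.617431640625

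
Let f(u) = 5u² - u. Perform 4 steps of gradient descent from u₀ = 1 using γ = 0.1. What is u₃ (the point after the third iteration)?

0.1

f′(u) = 10u - 1
u₁ = 1 − 0.1·9 = 0.1
u₂ = 0.1 − 0.1·0 = 0.1
u₃ = 0.1 − 0.1·0 = 0.1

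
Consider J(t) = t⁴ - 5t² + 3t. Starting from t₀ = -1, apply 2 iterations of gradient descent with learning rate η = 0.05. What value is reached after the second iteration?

-1.715275

J′(t) = 4t³ - 10t + 3
t₁ = -1 − 0.05·9 = -1.45
t₂ = -1.45 − 0.05·5.3055 = -1.715275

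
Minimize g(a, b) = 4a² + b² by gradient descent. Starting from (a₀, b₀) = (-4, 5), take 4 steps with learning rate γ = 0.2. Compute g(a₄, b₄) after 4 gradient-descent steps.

∇g = (8a, 2b)
Step 1: at (-4, 5), ∇g = (-32, 10) → (-4, 5) − 0.2·(-32, 10) = (2.4, 3)
Step 2: at (2.4, 3), ∇g = (19.2, 6) → (2.4, 3) − 0.2·(19.2, 6) = (-1.44, 1.8)
Step 3: at (-1.44, 1.8), ∇g = (-11.52, 3.6) → (-1.44, 1.8) − 0.2·(-11.52, 3.6) = (0.864, 1.08)
Step 4: at (0.864, 1.08), ∇g = (6.912, 2.16) → (0.864, 1.08) − 0.2·(6.912, 2.16) = (-0.5184, 0.648)
g(-0.5184, 0.648) = 1.49485824

1.49485824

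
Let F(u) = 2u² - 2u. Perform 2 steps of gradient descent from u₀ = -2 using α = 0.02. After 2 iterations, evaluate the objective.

8.454912

F′(u) = 4u - 2
Step 1: F′(-2) = -10; u₁ = -2 − 0.02·(-10) = -1.8
Step 2: F′(-1.8) = -9.2; u₂ = -1.8 − 0.02·(-9.2) = -1.616
F(-1.616) = 8.454912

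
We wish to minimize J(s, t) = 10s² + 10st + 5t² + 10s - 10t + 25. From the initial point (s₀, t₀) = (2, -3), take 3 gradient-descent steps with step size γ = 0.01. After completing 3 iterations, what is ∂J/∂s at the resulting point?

∇J = (20s + 10t + 10, 10s + 10t - 10)
Step 1: at (2, -3), ∇J = (20, -20) → (2, -3) − 0.01·(20, -20) = (1.8, -2.8)
Step 2: at (1.8, -2.8), ∇J = (18, -20) → (1.8, -2.8) − 0.01·(18, -20) = (1.62, -2.6)
Step 3: at (1.62, -2.6), ∇J = (16.4, -19.8) → (1.62, -2.6) − 0.01·(16.4, -19.8) = (1.456, -2.402)
∂J/∂s at (1.456, -2.402) = 15.1

15.1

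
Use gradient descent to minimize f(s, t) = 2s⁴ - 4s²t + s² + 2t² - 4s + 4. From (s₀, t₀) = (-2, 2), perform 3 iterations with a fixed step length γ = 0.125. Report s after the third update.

3444.140625

∇f = (8s³ - 8st + 2s - 4, -4s² + 4t)
Step 1: at (-2, 2), ∇f = (-40, -8) → (-2, 2) − 0.125·(-40, -8) = (3, 3)
Step 2: at (3, 3), ∇f = (146, -24) → (3, 3) − 0.125·(146, -24) = (-15.25, 6)
Step 3: at (-15.25, 6), ∇f = (-27675.125, -906.25) → (-15.25, 6) − 0.125·(-27675.125, -906.25) = (3444.140625, 119.28125)
s = 3444.140625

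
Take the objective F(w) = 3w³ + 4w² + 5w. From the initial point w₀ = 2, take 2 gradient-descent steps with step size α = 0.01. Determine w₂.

F′(w) = 9w² + 8w + 5
Step 1: F′(2) = 57; w₁ = 2 − 0.01·57 = 1.43
Step 2: F′(1.43) = 34.8441; w₂ = 1.43 − 0.01·34.8441 = 1.081559

1.081559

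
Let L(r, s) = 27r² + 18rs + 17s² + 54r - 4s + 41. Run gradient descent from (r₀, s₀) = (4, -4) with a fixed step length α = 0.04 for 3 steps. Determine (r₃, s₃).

(-8.477312, -3.461888)

∇L = (54r + 18s + 54, 18r + 34s - 4)
Step 1: at (4, -4), ∇L = (198, -68) → (4, -4) − 0.04·(198, -68) = (-3.92, -1.28)
Step 2: at (-3.92, -1.28), ∇L = (-180.72, -118.08) → (-3.92, -1.28) − 0.04·(-180.72, -118.08) = (3.3088, 3.4432)
Step 3: at (3.3088, 3.4432), ∇L = (294.6528, 172.6272) → (3.3088, 3.4432) − 0.04·(294.6528, 172.6272) = (-8.477312, -3.461888)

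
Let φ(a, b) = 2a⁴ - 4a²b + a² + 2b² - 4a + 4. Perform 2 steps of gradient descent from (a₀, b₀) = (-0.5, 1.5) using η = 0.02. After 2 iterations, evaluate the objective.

∇φ = (8a³ - 8ab + 2a - 4, -4a² + 4b)
Step 1: at (-0.5, 1.5), ∇φ = (0, 5) → (-0.5, 1.5) − 0.02·(0, 5) = (-0.5, 1.4)
Step 2: at (-0.5, 1.4), ∇φ = (-0.4, 4.6) → (-0.5, 1.4) − 0.02·(-0.4, 4.6) = (-0.492, 1.308)
φ(-0.492, 1.308) = 8.482503112192

8.482503112192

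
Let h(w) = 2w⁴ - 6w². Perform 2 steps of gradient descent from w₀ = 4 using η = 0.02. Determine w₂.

17.00447232

h′(w) = 8w³ - 12w
w₁ = 4 − 0.02·464 = -5.28
w₂ = -5.28 − 0.02·(-1114.223616) = 17.00447232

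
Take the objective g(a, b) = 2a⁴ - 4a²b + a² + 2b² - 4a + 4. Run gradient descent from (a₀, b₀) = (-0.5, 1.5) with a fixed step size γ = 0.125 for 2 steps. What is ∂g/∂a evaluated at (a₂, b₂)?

-3.583984375

∇g = (8a³ - 8ab + 2a - 4, -4a² + 4b)
(a₁, b₁) = (-0.5, 1.5) − 0.125·(0, 5) = (-0.5, 0.875)
(a₂, b₂) = (-0.5, 0.875) − 0.125·(-2.5, 2.5) = (-0.1875, 0.5625)
∂g/∂a at (-0.1875, 0.5625) = -3.583984375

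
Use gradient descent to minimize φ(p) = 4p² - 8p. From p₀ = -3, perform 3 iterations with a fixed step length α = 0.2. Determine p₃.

φ′(p) = 8p - 8
Step 1: φ′(-3) = -32; p₁ = -3 − 0.2·(-32) = 3.4
Step 2: φ′(3.4) = 19.2; p₂ = 3.4 − 0.2·19.2 = -0.44
Step 3: φ′(-0.44) = -11.52; p₃ = -0.44 − 0.2·(-11.52) = 1.864

1.864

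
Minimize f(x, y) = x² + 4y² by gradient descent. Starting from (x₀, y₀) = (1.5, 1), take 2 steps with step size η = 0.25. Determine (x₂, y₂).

∇f = (2x, 8y)
(x₁, y₁) = (1.5, 1) − 0.25·(3, 8) = (0.75, -1)
(x₂, y₂) = (0.75, -1) − 0.25·(1.5, -8) = (0.375, 1)

(0.375, 1)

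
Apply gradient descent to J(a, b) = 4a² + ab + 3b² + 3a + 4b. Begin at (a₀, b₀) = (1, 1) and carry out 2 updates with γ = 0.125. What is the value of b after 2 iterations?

-0.53125

∇J = (8a + b + 3, a + 6b + 4)
(a₁, b₁) = (1, 1) − 0.125·(12, 11) = (-0.5, -0.375)
(a₂, b₂) = (-0.5, -0.375) − 0.125·(-1.375, 1.25) = (-0.328125, -0.53125)
b = -0.53125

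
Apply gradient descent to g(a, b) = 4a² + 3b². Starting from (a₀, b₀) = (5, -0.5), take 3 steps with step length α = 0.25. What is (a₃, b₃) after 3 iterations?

∇g = (8a, 6b)
Step 1: at (5, -0.5), ∇g = (40, -3) → (5, -0.5) − 0.25·(40, -3) = (-5, 0.25)
Step 2: at (-5, 0.25), ∇g = (-40, 1.5) → (-5, 0.25) − 0.25·(-40, 1.5) = (5, -0.125)
Step 3: at (5, -0.125), ∇g = (40, -0.75) → (5, -0.125) − 0.25·(40, -0.75) = (-5, 0.0625)

(-5, 0.0625)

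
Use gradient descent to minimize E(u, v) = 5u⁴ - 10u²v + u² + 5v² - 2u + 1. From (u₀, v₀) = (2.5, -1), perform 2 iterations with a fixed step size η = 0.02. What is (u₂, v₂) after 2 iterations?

∇E = (20u³ - 20uv + 2u - 2, -10u² + 10v)
Step 1: at (2.5, -1), ∇E = (365.5, -72.5) → (2.5, -1) − 0.02·(365.5, -72.5) = (-4.81, 0.45)
Step 2: at (-4.81, 0.45), ∇E = (-2194.02282, -226.861) → (-4.81, 0.45) − 0.02·(-2194.02282, -226.861) = (39.0704564, 4.98722)

(39.0704564, 4.98722)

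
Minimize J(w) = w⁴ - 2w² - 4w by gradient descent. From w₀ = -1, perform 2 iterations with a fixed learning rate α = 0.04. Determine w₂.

-0.71956736

J′(w) = 4w³ - 4w - 4
w₁ = -1 − 0.04·(-4) = -0.84
w₂ = -0.84 − 0.04·(-3.010816) = -0.71956736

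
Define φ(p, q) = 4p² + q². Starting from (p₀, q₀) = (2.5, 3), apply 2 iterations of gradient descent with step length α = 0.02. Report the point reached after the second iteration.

∇φ = (8p, 2q)
Step 1: at (2.5, 3), ∇φ = (20, 6) → (2.5, 3) − 0.02·(20, 6) = (2.1, 2.88)
Step 2: at (2.1, 2.88), ∇φ = (16.8, 5.76) → (2.1, 2.88) − 0.02·(16.8, 5.76) = (1.764, 2.7648)

(1.764, 2.7648)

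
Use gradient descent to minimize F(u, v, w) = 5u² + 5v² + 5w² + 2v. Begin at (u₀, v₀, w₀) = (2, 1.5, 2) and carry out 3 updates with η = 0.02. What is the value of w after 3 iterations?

1.024

∇F = (10u, 10v + 2, 10w)
(u₁, v₁, w₁) = (2, 1.5, 2) − 0.02·(20, 17, 20) = (1.6, 1.16, 1.6)
(u₂, v₂, w₂) = (1.6, 1.16, 1.6) − 0.02·(16, 13.6, 16) = (1.28, 0.888, 1.28)
(u₃, v₃, w₃) = (1.28, 0.888, 1.28) − 0.02·(12.8, 10.88, 12.8) = (1.024, 0.6704, 1.024)
w = 1.024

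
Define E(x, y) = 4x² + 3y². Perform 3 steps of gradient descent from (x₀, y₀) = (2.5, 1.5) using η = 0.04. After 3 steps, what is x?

0.78608

∇E = (8x, 6y)
Step 1: at (2.5, 1.5), ∇E = (20, 9) → (2.5, 1.5) − 0.04·(20, 9) = (1.7, 1.14)
Step 2: at (1.7, 1.14), ∇E = (13.6, 6.84) → (1.7, 1.14) − 0.04·(13.6, 6.84) = (1.156, 0.8664)
Step 3: at (1.156, 0.8664), ∇E = (9.248, 5.1984) → (1.156, 0.8664) − 0.04·(9.248, 5.1984) = (0.78608, 0.658464)
x = 0.78608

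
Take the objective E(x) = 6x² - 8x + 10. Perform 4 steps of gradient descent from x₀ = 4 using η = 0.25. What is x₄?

E′(x) = 12x - 8
Step 1: E′(4) = 40; x₁ = 4 − 0.25·40 = -6
Step 2: E′(-6) = -80; x₂ = -6 − 0.25·(-80) = 14
Step 3: E′(14) = 160; x₃ = 14 − 0.25·160 = -26
Step 4: E′(-26) = -320; x₄ = -26 − 0.25·(-320) = 54

54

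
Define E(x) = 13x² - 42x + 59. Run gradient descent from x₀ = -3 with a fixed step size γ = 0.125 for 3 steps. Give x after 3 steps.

E′(x) = 26x - 42
Step 1: E′(-3) = -120; x₁ = -3 − 0.125·(-120) = 12
Step 2: E′(12) = 270; x₂ = 12 − 0.125·270 = -21.75
Step 3: E′(-21.75) = -607.5; x₃ = -21.75 − 0.125·(-607.5) = 54.1875

54.1875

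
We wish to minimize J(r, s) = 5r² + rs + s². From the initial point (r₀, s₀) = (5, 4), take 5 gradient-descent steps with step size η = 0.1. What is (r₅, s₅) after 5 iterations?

∇J = (10r + s, r + 2s)
Step 1: at (5, 4), ∇J = (54, 13) → (5, 4) − 0.1·(54, 13) = (-0.4, 2.7)
Step 2: at (-0.4, 2.7), ∇J = (-1.3, 5) → (-0.4, 2.7) − 0.1·(-1.3, 5) = (-0.27, 2.2)
Step 3: at (-0.27, 2.2), ∇J = (-0.5, 4.13) → (-0.27, 2.2) − 0.1·(-0.5, 4.13) = (-0.22, 1.787)
Step 4: at (-0.22, 1.787), ∇J = (-0.413, 3.354) → (-0.22, 1.787) − 0.1·(-0.413, 3.354) = (-0.1787, 1.4516)
Step 5: at (-0.1787, 1.4516), ∇J = (-0.3354, 2.7245) → (-0.1787, 1.4516) − 0.1·(-0.3354, 2.7245) = (-0.14516, 1.17915)

(-0.14516, 1.17915)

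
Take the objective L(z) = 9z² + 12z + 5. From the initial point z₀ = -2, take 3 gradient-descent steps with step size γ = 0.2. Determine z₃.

22.768

L′(z) = 18z + 12
Step 1: L′(-2) = -24; z₁ = -2 − 0.2·(-24) = 2.8
Step 2: L′(2.8) = 62.4; z₂ = 2.8 − 0.2·62.4 = -9.68
Step 3: L′(-9.68) = -162.24; z₃ = -9.68 − 0.2·(-162.24) = 22.768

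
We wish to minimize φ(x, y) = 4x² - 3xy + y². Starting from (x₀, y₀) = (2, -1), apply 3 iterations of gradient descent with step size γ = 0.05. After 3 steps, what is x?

∇φ = (8x - 3y, -3x + 2y)
Step 1: at (2, -1), ∇φ = (19, -8) → (2, -1) − 0.05·(19, -8) = (1.05, -0.6)
Step 2: at (1.05, -0.6), ∇φ = (10.2, -4.35) → (1.05, -0.6) − 0.05·(10.2, -4.35) = (0.54, -0.3825)
Step 3: at (0.54, -0.3825), ∇φ = (5.4675, -2.385) → (0.54, -0.3825) − 0.05·(5.4675, -2.385) = (0.266625, -0.26325)
x = 0.266625

0.266625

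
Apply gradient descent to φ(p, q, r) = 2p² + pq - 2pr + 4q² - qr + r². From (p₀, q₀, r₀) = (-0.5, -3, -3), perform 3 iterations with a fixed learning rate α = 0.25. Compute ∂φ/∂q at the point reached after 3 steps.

26.453125

∇φ = (4p + q - 2r, p + 8q - r, -2p - q + 2r)
Step 1: at (-0.5, -3, -3), ∇φ = (1, -21.5, -2) → (-0.5, -3, -3) − 0.25·(1, -21.5, -2) = (-0.75, 2.375, -2.5)
Step 2: at (-0.75, 2.375, -2.5), ∇φ = (4.375, 20.75, -5.875) → (-0.75, 2.375, -2.5) − 0.25·(4.375, 20.75, -5.875) = (-1.84375, -2.8125, -1.03125)
Step 3: at (-1.84375, -2.8125, -1.03125), ∇φ = (-8.125, -23.3125, 4.4375) → (-1.84375, -2.8125, -1.03125) − 0.25·(-8.125, -23.3125, 4.4375) = (0.1875, 3.015625, -2.140625)
∂φ/∂q at (0.1875, 3.015625, -2.140625) = 26.453125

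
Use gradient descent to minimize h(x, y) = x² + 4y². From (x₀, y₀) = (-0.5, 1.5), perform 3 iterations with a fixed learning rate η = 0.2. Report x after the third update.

∇h = (2x, 8y)
(x₁, y₁) = (-0.5, 1.5) − 0.2·(-1, 12) = (-0.3, -0.9)
(x₂, y₂) = (-0.3, -0.9) − 0.2·(-0.6, -7.2) = (-0.18, 0.54)
(x₃, y₃) = (-0.18, 0.54) − 0.2·(-0.36, 4.32) = (-0.108, -0.324)
x = -0.108

-0.108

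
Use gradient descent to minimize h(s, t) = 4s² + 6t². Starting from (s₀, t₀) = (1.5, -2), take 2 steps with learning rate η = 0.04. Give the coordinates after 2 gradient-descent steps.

∇h = (8s, 12t)
Step 1: at (1.5, -2), ∇h = (12, -24) → (1.5, -2) − 0.04·(12, -24) = (1.02, -1.04)
Step 2: at (1.02, -1.04), ∇h = (8.16, -12.48) → (1.02, -1.04) − 0.04·(8.16, -12.48) = (0.6936, -0.5408)

(0.6936, -0.5408)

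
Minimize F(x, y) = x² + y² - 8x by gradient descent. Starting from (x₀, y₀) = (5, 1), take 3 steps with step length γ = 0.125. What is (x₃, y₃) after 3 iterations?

(4.421875, 0.421875)

∇F = (2x - 8, 2y)
(x₁, y₁) = (5, 1) − 0.125·(2, 2) = (4.75, 0.75)
(x₂, y₂) = (4.75, 0.75) − 0.125·(1.5, 1.5) = (4.5625, 0.5625)
(x₃, y₃) = (4.5625, 0.5625) − 0.125·(1.125, 1.125) = (4.421875, 0.421875)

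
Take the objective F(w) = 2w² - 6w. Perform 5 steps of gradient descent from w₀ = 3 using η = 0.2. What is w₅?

1.50048

F′(w) = 4w - 6
w₁ = 3 − 0.2·6 = 1.8
w₂ = 1.8 − 0.2·1.2 = 1.56
w₃ = 1.56 − 0.2·0.24 = 1.512
w₄ = 1.512 − 0.2·0.048 = 1.5024
w₅ = 1.5024 − 0.2·0.0096 = 1.50048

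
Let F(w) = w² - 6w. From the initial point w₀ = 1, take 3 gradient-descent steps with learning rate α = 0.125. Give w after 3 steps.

2.15625

F′(w) = 2w - 6
w₁ = 1 − 0.125·(-4) = 1.5
w₂ = 1.5 − 0.125·(-3) = 1.875
w₃ = 1.875 − 0.125·(-2.25) = 2.15625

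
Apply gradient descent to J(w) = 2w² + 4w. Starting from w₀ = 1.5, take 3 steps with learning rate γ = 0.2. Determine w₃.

J′(w) = 4w + 4
Step 1: J′(1.5) = 10; w₁ = 1.5 − 0.2·10 = -0.5
Step 2: J′(-0.5) = 2; w₂ = -0.5 − 0.2·2 = -0.9
Step 3: J′(-0.9) = 0.4; w₃ = -0.9 − 0.2·0.4 = -0.98

-0.98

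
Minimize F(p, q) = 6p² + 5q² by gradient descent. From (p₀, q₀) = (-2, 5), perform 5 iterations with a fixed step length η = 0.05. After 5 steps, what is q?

0.15625

∇F = (12p, 10q)
Step 1: at (-2, 5), ∇F = (-24, 50) → (-2, 5) − 0.05·(-24, 50) = (-0.8, 2.5)
Step 2: at (-0.8, 2.5), ∇F = (-9.6, 25) → (-0.8, 2.5) − 0.05·(-9.6, 25) = (-0.32, 1.25)
Step 3: at (-0.32, 1.25), ∇F = (-3.84, 12.5) → (-0.32, 1.25) − 0.05·(-3.84, 12.5) = (-0.128, 0.625)
Step 4: at (-0.128, 0.625), ∇F = (-1.536, 6.25) → (-0.128, 0.625) − 0.05·(-1.536, 6.25) = (-0.0512, 0.3125)
Step 5: at (-0.0512, 0.3125), ∇F = (-0.6144, 3.125) → (-0.0512, 0.3125) − 0.05·(-0.6144, 3.125) = (-0.02048, 0.15625)
q = 0.15625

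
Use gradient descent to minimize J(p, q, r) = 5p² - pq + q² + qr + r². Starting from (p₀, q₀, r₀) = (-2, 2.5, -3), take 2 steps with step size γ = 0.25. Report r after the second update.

-1.4375

∇J = (10p - q, -p + 2q + r, q + 2r)
(p₁, q₁, r₁) = (-2, 2.5, -3) − 0.25·(-22.5, 4, -3.5) = (3.625, 1.5, -2.125)
(p₂, q₂, r₂) = (3.625, 1.5, -2.125) − 0.25·(34.75, -2.75, -2.75) = (-5.0625, 2.1875, -1.4375)
r = -1.4375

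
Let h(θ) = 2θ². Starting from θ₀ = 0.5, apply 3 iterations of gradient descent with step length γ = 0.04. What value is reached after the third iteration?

h′(θ) = 4θ
Step 1: h′(0.5) = 2; θ₁ = 0.5 − 0.04·2 = 0.42
Step 2: h′(0.42) = 1.68; θ₂ = 0.42 − 0.04·1.68 = 0.3528
Step 3: h′(0.3528) = 1.4112; θ₃ = 0.3528 − 0.04·1.4112 = 0.296352

0.296352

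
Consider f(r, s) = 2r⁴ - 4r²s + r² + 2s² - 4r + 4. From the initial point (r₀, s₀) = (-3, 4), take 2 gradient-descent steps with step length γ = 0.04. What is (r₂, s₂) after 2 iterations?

∇f = (8r³ - 8rs + 2r - 4, -4r² + 4s)
(r₁, s₁) = (-3, 4) − 0.04·(-130, -20) = (2.2, 4.8)
(r₂, s₂) = (2.2, 4.8) − 0.04·(1.104, -0.16) = (2.15584, 4.8064)

(2.15584, 4.8064)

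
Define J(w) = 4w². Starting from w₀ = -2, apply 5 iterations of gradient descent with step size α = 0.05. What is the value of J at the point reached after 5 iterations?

J′(w) = 8w
Step 1: J′(-2) = -16; w₁ = -2 − 0.05·(-16) = -1.2
Step 2: J′(-1.2) = -9.6; w₂ = -1.2 − 0.05·(-9.6) = -0.72
Step 3: J′(-0.72) = -5.76; w₃ = -0.72 − 0.05·(-5.76) = -0.432
Step 4: J′(-0.432) = -3.456; w₄ = -0.432 − 0.05·(-3.456) = -0.2592
Step 5: J′(-0.2592) = -2.0736; w₅ = -0.2592 − 0.05·(-2.0736) = -0.15552
J(-0.15552) = 0.0967458816

0.0967458816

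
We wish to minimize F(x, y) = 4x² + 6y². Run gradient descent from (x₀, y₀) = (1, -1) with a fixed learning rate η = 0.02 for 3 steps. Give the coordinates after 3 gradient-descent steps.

∇F = (8x, 12y)
Step 1: at (1, -1), ∇F = (8, -12) → (1, -1) − 0.02·(8, -12) = (0.84, -0.76)
Step 2: at (0.84, -0.76), ∇F = (6.72, -9.12) → (0.84, -0.76) − 0.02·(6.72, -9.12) = (0.7056, -0.5776)
Step 3: at (0.7056, -0.5776), ∇F = (5.6448, -6.9312) → (0.7056, -0.5776) − 0.02·(5.6448, -6.9312) = (0.592704, -0.438976)

(0.592704, -0.438976)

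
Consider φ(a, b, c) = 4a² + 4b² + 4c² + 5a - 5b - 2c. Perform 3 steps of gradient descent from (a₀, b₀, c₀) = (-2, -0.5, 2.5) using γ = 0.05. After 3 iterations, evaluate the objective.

-1.841184

∇φ = (8a + 5, 8b - 5, 8c - 2)
Step 1: at (-2, -0.5, 2.5), ∇φ = (-11, -9, 18) → (-2, -0.5, 2.5) − 0.05·(-11, -9, 18) = (-1.45, -0.05, 1.6)
Step 2: at (-1.45, -0.05, 1.6), ∇φ = (-6.6, -5.4, 10.8) → (-1.45, -0.05, 1.6) − 0.05·(-6.6, -5.4, 10.8) = (-1.12, 0.22, 1.06)
Step 3: at (-1.12, 0.22, 1.06), ∇φ = (-3.96, -3.24, 6.48) → (-1.12, 0.22, 1.06) − 0.05·(-3.96, -3.24, 6.48) = (-0.922, 0.382, 0.736)
φ(-0.922, 0.382, 0.736) = -1.841184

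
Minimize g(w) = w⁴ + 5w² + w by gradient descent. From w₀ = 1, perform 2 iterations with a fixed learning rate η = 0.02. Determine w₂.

g′(w) = 4w³ + 10w + 1
Step 1: g′(1) = 15; w₁ = 1 − 0.02·15 = 0.7
Step 2: g′(0.7) = 9.372; w₂ = 0.7 − 0.02·9.372 = 0.51256

0.51256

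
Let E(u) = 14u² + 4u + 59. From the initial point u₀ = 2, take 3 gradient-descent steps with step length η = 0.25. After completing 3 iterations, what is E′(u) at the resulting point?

-12960

E′(u) = 28u + 4
u₁ = 2 − 0.25·60 = -13
u₂ = -13 − 0.25·(-360) = 77
u₃ = 77 − 0.25·2160 = -463
E′(u) at (-463) = -12960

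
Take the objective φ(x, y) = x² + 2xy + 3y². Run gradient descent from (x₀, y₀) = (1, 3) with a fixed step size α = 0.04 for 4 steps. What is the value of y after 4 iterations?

∇φ = (2x + 2y, 2x + 6y)
(x₁, y₁) = (1, 3) − 0.04·(8, 20) = (0.68, 2.2)
(x₂, y₂) = (0.68, 2.2) − 0.04·(5.76, 14.56) = (0.4496, 1.6176)
(x₃, y₃) = (0.4496, 1.6176) − 0.04·(4.1344, 10.6048) = (0.284224, 1.193408)
(x₄, y₄) = (0.284224, 1.193408) − 0.04·(2.955264, 7.728896) = (0.16601344, 0.88425216)
y = 0.88425216

0.88425216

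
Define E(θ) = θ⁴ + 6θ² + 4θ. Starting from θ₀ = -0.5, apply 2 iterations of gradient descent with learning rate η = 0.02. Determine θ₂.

-0.41471

E′(θ) = 4θ³ + 12θ + 4
Step 1: E′(-0.5) = -2.5; θ₁ = -0.5 − 0.02·(-2.5) = -0.45
Step 2: E′(-0.45) = -1.7645; θ₂ = -0.45 − 0.02·(-1.7645) = -0.41471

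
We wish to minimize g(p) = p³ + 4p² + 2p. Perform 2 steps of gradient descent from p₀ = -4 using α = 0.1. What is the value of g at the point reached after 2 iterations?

-1000.221161408

g′(p) = 3p² + 8p + 2
Step 1: g′(-4) = 18; p₁ = -4 − 0.1·18 = -5.8
Step 2: g′(-5.8) = 56.52; p₂ = -5.8 − 0.1·56.52 = -11.452
g(-11.452) = -1000.221161408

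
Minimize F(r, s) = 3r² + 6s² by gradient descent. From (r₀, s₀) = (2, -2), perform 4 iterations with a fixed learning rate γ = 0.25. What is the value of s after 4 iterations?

-32

∇F = (6r, 12s)
Step 1: at (2, -2), ∇F = (12, -24) → (2, -2) − 0.25·(12, -24) = (-1, 4)
Step 2: at (-1, 4), ∇F = (-6, 48) → (-1, 4) − 0.25·(-6, 48) = (0.5, -8)
Step 3: at (0.5, -8), ∇F = (3, -96) → (0.5, -8) − 0.25·(3, -96) = (-0.25, 16)
Step 4: at (-0.25, 16), ∇F = (-1.5, 192) → (-0.25, 16) − 0.25·(-1.5, 192) = (0.125, -32)
s = -32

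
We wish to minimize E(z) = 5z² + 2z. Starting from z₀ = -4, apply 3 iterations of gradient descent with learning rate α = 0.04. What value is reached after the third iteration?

E′(z) = 10z + 2
z₁ = -4 − 0.04·(-38) = -2.48
z₂ = -2.48 − 0.04·(-22.8) = -1.568
z₃ = -1.568 − 0.04·(-13.68) = -1.0208

-1.0208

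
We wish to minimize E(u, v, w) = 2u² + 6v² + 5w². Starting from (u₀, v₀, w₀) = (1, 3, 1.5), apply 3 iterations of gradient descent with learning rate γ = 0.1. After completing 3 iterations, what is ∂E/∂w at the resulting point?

∇E = (4u, 12v, 10w)
Step 1: at (1, 3, 1.5), ∇E = (4, 36, 15) → (1, 3, 1.5) − 0.1·(4, 36, 15) = (0.6, -0.6, 0)
Step 2: at (0.6, -0.6, 0), ∇E = (2.4, -7.2, 0) → (0.6, -0.6, 0) − 0.1·(2.4, -7.2, 0) = (0.36, 0.12, 0)
Step 3: at (0.36, 0.12, 0), ∇E = (1.44, 1.44, 0) → (0.36, 0.12, 0) − 0.1·(1.44, 1.44, 0) = (0.216, -0.024, 0)
∂E/∂w at (0.216, -0.024, 0) = 0

0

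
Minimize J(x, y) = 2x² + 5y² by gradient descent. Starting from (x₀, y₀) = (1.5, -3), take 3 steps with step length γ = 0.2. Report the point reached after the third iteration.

(0.012, 3)

∇J = (4x, 10y)
Step 1: at (1.5, -3), ∇J = (6, -30) → (1.5, -3) − 0.2·(6, -30) = (0.3, 3)
Step 2: at (0.3, 3), ∇J = (1.2, 30) → (0.3, 3) − 0.2·(1.2, 30) = (0.06, -3)
Step 3: at (0.06, -3), ∇J = (0.24, -30) → (0.06, -3) − 0.2·(0.24, -30) = (0.012, 3)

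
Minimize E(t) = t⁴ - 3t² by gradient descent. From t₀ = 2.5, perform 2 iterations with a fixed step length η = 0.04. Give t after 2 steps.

0.70944

E′(t) = 4t³ - 6t
Step 1: E′(2.5) = 47.5; t₁ = 2.5 − 0.04·47.5 = 0.6
Step 2: E′(0.6) = -2.736; t₂ = 0.6 − 0.04·(-2.736) = 0.70944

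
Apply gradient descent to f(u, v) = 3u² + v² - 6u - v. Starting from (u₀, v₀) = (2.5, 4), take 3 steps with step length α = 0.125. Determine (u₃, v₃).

∇f = (6u - 6, 2v - 1)
Step 1: at (2.5, 4), ∇f = (9, 7) → (2.5, 4) − 0.125·(9, 7) = (1.375, 3.125)
Step 2: at (1.375, 3.125), ∇f = (2.25, 5.25) → (1.375, 3.125) − 0.125·(2.25, 5.25) = (1.09375, 2.46875)
Step 3: at (1.09375, 2.46875), ∇f = (0.5625, 3.9375) → (1.09375, 2.46875) − 0.125·(0.5625, 3.9375) = (1.0234375, 1.9765625)

(1.0234375, 1.9765625)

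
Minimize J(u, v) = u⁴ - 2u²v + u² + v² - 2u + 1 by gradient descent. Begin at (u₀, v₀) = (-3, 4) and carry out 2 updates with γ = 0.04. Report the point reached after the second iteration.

(-0.37120768, 4.054272)

∇J = (4u³ - 4uv + 2u - 2, -2u² + 2v)
(u₁, v₁) = (-3, 4) − 0.04·(-68, -10) = (-0.28, 4.4)
(u₂, v₂) = (-0.28, 4.4) − 0.04·(2.280192, 8.6432) = (-0.37120768, 4.054272)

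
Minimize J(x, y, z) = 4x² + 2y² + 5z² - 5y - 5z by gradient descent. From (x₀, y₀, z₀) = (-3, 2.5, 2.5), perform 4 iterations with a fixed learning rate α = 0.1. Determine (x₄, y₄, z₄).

∇J = (8x, 4y - 5, 10z - 5)
Step 1: at (-3, 2.5, 2.5), ∇J = (-24, 5, 20) → (-3, 2.5, 2.5) − 0.1·(-24, 5, 20) = (-0.6, 2, 0.5)
Step 2: at (-0.6, 2, 0.5), ∇J = (-4.8, 3, 0) → (-0.6, 2, 0.5) − 0.1·(-4.8, 3, 0) = (-0.12, 1.7, 0.5)
Step 3: at (-0.12, 1.7, 0.5), ∇J = (-0.96, 1.8, 0) → (-0.12, 1.7, 0.5) − 0.1·(-0.96, 1.8, 0) = (-0.024, 1.52, 0.5)
Step 4: at (-0.024, 1.52, 0.5), ∇J = (-0.192, 1.08, 0) → (-0.024, 1.52, 0.5) − 0.1·(-0.192, 1.08, 0) = (-0.0048, 1.412, 0.5)

(-0.0048, 1.412, 0.5)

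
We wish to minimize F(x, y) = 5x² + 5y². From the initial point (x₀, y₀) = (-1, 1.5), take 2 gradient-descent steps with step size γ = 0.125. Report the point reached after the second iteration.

(-0.0625, 0.09375)

∇F = (10x, 10y)
Step 1: at (-1, 1.5), ∇F = (-10, 15) → (-1, 1.5) − 0.125·(-10, 15) = (0.25, -0.375)
Step 2: at (0.25, -0.375), ∇F = (2.5, -3.75) → (0.25, -0.375) − 0.125·(2.5, -3.75) = (-0.0625, 0.09375)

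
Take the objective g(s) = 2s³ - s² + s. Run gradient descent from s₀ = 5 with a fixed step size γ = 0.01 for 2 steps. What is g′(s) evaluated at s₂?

g′(s) = 6s² - 2s + 1
Step 1: g′(5) = 141; s₁ = 5 − 0.01·141 = 3.59
Step 2: g′(3.59) = 71.1486; s₂ = 3.59 − 0.01·71.1486 = 2.878514
g′(s) at (2.878514) = 44.958029089176

44.958029089176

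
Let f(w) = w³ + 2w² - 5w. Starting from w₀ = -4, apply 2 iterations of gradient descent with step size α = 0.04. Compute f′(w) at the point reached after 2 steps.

f′(w) = 3w² + 4w - 5
Step 1: f′(-4) = 27; w₁ = -4 − 0.04·27 = -5.08
Step 2: f′(-5.08) = 52.0992; w₂ = -5.08 − 0.04·52.0992 = -7.163968
f′(w) at (-7.163968) = 120.311440515072

120.311440515072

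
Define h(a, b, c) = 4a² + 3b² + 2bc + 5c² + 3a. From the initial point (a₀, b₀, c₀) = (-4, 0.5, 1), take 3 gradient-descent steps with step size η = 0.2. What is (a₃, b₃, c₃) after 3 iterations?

∇h = (8a + 3, 6b + 2c, 2b + 10c)
(a₁, b₁, c₁) = (-4, 0.5, 1) − 0.2·(-29, 5, 11) = (1.8, -0.5, -1.2)
(a₂, b₂, c₂) = (1.8, -0.5, -1.2) − 0.2·(17.4, -5.4, -13) = (-1.68, 0.58, 1.4)
(a₃, b₃, c₃) = (-1.68, 0.58, 1.4) − 0.2·(-10.44, 6.28, 15.16) = (0.408, -0.676, -1.632)

(0.408, -0.676, -1.632)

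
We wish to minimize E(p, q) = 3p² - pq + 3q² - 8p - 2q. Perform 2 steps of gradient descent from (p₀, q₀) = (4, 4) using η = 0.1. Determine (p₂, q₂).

(2.14, 1.36)

∇E = (6p - q - 8, -p + 6q - 2)
(p₁, q₁) = (4, 4) − 0.1·(12, 18) = (2.8, 2.2)
(p₂, q₂) = (2.8, 2.2) − 0.1·(6.6, 8.4) = (2.14, 1.36)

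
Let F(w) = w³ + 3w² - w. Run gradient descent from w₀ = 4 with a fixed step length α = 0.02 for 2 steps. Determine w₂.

1.891016

F′(w) = 3w² + 6w - 1
w₁ = 4 − 0.02·71 = 2.58
w₂ = 2.58 − 0.02·34.4492 = 1.891016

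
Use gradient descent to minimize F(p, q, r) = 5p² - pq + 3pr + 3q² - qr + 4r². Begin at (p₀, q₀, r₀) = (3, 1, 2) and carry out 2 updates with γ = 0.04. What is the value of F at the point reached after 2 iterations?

7.3933312

∇F = (10p - q + 3r, -p + 6q - r, 3p - q + 8r)
Step 1: at (3, 1, 2), ∇F = (35, 1, 24) → (3, 1, 2) − 0.04·(35, 1, 24) = (1.6, 0.96, 1.04)
Step 2: at (1.6, 0.96, 1.04), ∇F = (18.16, 3.12, 12.16) → (1.6, 0.96, 1.04) − 0.04·(18.16, 3.12, 12.16) = (0.8736, 0.8352, 0.5536)
F(0.8736, 0.8352, 0.5536) = 7.3933312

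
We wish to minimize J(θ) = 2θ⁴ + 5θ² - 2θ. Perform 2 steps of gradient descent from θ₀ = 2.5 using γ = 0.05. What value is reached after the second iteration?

44.7096

J′(θ) = 8θ³ + 10θ - 2
θ₁ = 2.5 − 0.05·148 = -4.9
θ₂ = -4.9 − 0.05·(-992.192) = 44.7096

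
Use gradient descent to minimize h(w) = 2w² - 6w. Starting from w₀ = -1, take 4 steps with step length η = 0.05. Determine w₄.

h′(w) = 4w - 6
w₁ = -1 − 0.05·(-10) = -0.5
w₂ = -0.5 − 0.05·(-8) = -0.1
w₃ = -0.1 − 0.05·(-6.4) = 0.22
w₄ = 0.22 − 0.05·(-5.12) = 0.476

0.476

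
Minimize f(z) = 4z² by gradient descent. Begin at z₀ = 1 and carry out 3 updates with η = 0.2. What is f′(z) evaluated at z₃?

-1.728

f′(z) = 8z
Step 1: f′(1) = 8; z₁ = 1 − 0.2·8 = -0.6
Step 2: f′(-0.6) = -4.8; z₂ = -0.6 − 0.2·(-4.8) = 0.36
Step 3: f′(0.36) = 2.88; z₃ = 0.36 − 0.2·2.88 = -0.216
f′(z) at (-0.216) = -1.728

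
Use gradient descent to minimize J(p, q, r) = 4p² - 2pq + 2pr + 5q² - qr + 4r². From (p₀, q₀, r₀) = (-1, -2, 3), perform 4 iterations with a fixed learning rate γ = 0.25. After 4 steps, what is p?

∇J = (8p - 2q + 2r, -2p + 10q - r, 2p - q + 8r)
(p₁, q₁, r₁) = (-1, -2, 3) − 0.25·(2, -21, 24) = (-1.5, 3.25, -3)
(p₂, q₂, r₂) = (-1.5, 3.25, -3) − 0.25·(-24.5, 38.5, -30.25) = (4.625, -6.375, 4.5625)
(p₃, q₃, r₃) = (4.625, -6.375, 4.5625) − 0.25·(58.875, -77.5625, 52.125) = (-10.09375, 13.015625, -8.46875)
(p₄, q₄, r₄) = (-10.09375, 13.015625, -8.46875) − 0.25·(-123.71875, 158.8125, -100.953125) = (20.8359375, -26.6875, 16.76953125)
p = 20.8359375

20.8359375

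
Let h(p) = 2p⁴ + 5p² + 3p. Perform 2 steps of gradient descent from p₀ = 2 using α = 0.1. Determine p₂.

h′(p) = 8p³ + 10p + 3
Step 1: h′(2) = 87; p₁ = 2 − 0.1·87 = -6.7
Step 2: h′(-6.7) = -2470.104; p₂ = -6.7 − 0.1·(-2470.104) = 240.3104

240.3104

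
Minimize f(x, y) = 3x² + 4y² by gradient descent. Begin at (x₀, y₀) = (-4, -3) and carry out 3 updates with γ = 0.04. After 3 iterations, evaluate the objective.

12.808825946112

∇f = (6x, 8y)
(x₁, y₁) = (-4, -3) − 0.04·(-24, -24) = (-3.04, -2.04)
(x₂, y₂) = (-3.04, -2.04) − 0.04·(-18.24, -16.32) = (-2.3104, -1.3872)
(x₃, y₃) = (-2.3104, -1.3872) − 0.04·(-13.8624, -11.0976) = (-1.755904, -0.943296)
f(-1.755904, -0.943296) = 12.808825946112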